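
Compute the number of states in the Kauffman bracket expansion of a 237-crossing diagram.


Each crossing contributes 2 choices (A-smoothing or B-smoothing).
Total states = 2^237 = 220855883097298041197912187592864814478435487109452369765200775161577472

220855883097298041197912187592864814478435487109452369765200775161577472


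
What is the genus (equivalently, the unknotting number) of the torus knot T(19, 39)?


For a torus knot T(p,q), both the unknotting number and genus equal (p-1)(q-1)/2.
= (19-1)(39-1)/2
= 18*38/2
= 684/2 = 342

342


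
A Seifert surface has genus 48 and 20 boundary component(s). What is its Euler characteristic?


chi = 2 - 2g - b
= 2 - 2*48 - 20
= 2 - 96 - 20 = -114

-114


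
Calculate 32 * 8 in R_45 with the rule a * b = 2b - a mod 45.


32 * 8 = 2*8 - 32 mod 45
= 16 - 32 mod 45
= -16 mod 45 = 29

29


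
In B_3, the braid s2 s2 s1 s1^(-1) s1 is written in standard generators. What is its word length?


The word length counts the number of generators (including inverses).
Listing each generator: s2, s2, s1, s1^(-1), s1
There are 5 generators in this braid word.

5


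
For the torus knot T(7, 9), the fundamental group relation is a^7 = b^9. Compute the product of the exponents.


The relation is a^7 = b^9.
Product of exponents = 7 * 9
= 63

63


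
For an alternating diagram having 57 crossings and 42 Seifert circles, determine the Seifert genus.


For alternating knots, g = (c - s + 1)/2.
= (57 - 42 + 1)/2
= 16/2 = 8

8


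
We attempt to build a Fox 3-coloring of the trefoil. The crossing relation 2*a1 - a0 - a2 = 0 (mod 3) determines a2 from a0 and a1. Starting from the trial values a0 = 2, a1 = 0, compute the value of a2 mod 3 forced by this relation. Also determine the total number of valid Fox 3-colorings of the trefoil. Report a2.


Step 1: Apply the given crossing relation 2*a1 - a0 - a2 = 0 (mod 3).
  a2 = 2*a1 - a0 mod 3
  a2 = 2*0 - 2 mod 3
  a2 = 0 - 2 mod 3
  a2 = -2 mod 3 = 1
Step 2: The trefoil has determinant 3.
  Number of Fox p-colorings (p prime) is p^2 if p = 3, else p.
  Since p = 3 divides det = 3, the trefoil is 3-colorable.
  (Indeed for p = 3 any choice of a0, a1 extends to a valid coloring; the trial (a0, a1, a2) = (2, 0, 1) satisfies all three crossing relations.)
  Total colorings = 3^2 = 9
Step 3: a2 = 1, total Fox 3-colorings = 9

1


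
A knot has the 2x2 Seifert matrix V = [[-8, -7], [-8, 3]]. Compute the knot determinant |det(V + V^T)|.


Step 1: Form V + V^T where V = [[-8, -7], [-8, 3]]
  V^T = [[-8, -8], [-7, 3]]
  V + V^T = [[-16, -15], [-15, 6]]
Step 2: det(V + V^T) = (-16)*6 - (-15)*(-15)
  = -96 - 225 = -321
Step 3: Knot determinant = |det(V + V^T)| = |-321| = 321

321


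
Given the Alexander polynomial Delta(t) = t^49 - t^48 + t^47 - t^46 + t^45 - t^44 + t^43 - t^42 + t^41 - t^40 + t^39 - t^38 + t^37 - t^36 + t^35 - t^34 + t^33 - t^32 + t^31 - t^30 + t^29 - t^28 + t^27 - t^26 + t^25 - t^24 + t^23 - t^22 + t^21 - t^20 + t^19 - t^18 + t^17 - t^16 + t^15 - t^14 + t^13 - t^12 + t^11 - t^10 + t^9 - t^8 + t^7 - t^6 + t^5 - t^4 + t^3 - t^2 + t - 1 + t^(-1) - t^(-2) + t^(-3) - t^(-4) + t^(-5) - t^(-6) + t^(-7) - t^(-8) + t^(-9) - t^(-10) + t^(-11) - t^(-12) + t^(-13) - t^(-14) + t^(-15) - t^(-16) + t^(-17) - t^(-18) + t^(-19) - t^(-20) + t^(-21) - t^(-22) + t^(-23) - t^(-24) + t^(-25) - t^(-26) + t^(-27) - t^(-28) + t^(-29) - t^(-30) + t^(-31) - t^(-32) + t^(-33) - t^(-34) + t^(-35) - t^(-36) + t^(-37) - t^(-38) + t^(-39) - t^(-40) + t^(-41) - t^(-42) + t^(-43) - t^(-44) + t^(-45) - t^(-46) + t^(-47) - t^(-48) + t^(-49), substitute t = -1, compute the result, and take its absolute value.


Step 1: The polynomial has 99 terms with alternating signs, exponents from 49 down to -49.
Step 2: Substitute t = -1. The i-th term has coefficient (-1)^i and exponent (m-i),
  so its value is (-1)^i * (-1)^(m-i) = (-1)^m = -1 for every i.
Step 3: All 99 terms equal -1, so Delta(-1) = 99 * (-1) = -99
Step 4: |Delta(-1)| = 99

99


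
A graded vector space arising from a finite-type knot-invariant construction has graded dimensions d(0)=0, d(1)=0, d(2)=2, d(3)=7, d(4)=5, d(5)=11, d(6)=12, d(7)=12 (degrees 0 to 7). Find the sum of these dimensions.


Total dimension = d(0) + d(1) + ... + d(7)
= 0 + 0 + 2 + 7 + 5 + 11 + 12 + 12
= 49

49


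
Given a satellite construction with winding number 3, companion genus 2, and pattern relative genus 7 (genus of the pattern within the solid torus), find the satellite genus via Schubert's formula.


Schubert: g(satellite) = g_rel(pattern) + |winding| * g(companion),
where g_rel(pattern) is the genus of the pattern relative to the solid torus.
= 7 + 3 * 2
= 7 + 6 = 13

13


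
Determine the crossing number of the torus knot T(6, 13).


For a torus knot T(p, q) with gcd(p,q)=1,
the crossing number is min(p*(q-1), q*(p-1)).
p*(q-1) = 6*12 = 72
q*(p-1) = 13*5 = 65
min(72, 65) = 65

65


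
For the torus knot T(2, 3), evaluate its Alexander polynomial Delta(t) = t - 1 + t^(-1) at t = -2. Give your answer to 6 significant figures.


Substituting t = -2 into Delta(t) = t - 1 + t^(-1):
Term values: (-2) + (-1) + (-0.5)
Sum = -3.5
Rounded to 6 significant figures: -3.5

-3.5


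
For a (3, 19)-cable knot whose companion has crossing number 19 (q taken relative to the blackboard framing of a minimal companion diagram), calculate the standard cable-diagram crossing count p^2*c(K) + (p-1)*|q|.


Step 1: Each of the c(K) crossings of the companion diagram becomes p*p = p^2 crossings among the p parallel strands, and each of the |q| twists s_1 s_2 ... s_(p-1) adds (p-1) crossings.
  Crossings = p^2 * c(K) + (p-1)*|q|
Step 2: = 3^2 * 19 + (3-1)*19
Step 3: = 9*19 + 2*19
Step 4: = 171 + 38 = 209

209


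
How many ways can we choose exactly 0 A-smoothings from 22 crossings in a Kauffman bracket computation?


We choose which 0 of 22 crossings get A-smoothings.
C(22, 0) = 22! / (0! * 22!)
= 1

1


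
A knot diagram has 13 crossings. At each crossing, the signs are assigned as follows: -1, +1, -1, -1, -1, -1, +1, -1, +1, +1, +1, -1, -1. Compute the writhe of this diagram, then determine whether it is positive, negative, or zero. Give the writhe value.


Step 1: Count positive crossings (+1).
Positive crossings: 5
Step 2: Count negative crossings (-1).
Negative crossings: 8
Step 3: Writhe = (positive) - (negative)
w = 5 - 8 = -3
Step 4: |w| = 3, and w is negative

-3


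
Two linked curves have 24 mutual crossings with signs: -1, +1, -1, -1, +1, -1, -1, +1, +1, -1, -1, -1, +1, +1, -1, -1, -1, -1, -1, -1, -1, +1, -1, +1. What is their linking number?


Step 1: Count positive crossings: 8
Step 2: Count negative crossings: 16
Step 3: Sum of signs = 8 - 16 = -8
Step 4: Linking number = sum/2 = -8/2 = -4

-4


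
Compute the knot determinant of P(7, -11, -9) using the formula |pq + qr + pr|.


Step 1: Compute pq + qr + pr.
pq = 7*(-11) = -77
qr = (-11)*(-9) = 99
pr = 7*(-9) = -63
pq + qr + pr = -77 + 99 + (-63) = -41
Step 2: Take absolute value.
det(P(7,-11,-9)) = |-41| = 41

41


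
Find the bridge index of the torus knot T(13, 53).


The bridge number of T(p,q) is min(p,q).
min(13, 53) = 13

13


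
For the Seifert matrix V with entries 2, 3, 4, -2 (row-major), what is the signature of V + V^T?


Step 1: V + V^T = [[4, 7], [7, -4]]
Step 2: trace = 0, det = -65
Step 3: Discriminant = 0^2 - 4*(-65) = 260
Step 4: Eigenvalues: 8.06226, -8.06226
Step 5: Signature = (# positive eigenvalues) - (# negative eigenvalues) = 0

0


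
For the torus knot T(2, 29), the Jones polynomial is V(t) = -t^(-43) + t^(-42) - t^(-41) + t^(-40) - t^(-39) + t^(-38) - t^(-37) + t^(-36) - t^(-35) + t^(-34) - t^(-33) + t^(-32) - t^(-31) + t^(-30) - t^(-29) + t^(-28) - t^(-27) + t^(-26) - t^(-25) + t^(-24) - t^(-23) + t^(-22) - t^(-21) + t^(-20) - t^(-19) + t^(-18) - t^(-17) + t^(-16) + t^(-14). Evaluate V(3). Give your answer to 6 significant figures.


Substituting t = 3 into V(t) = -t^(-43) + t^(-42) - t^(-41) + t^(-40) - t^(-39) + t^(-38) - t^(-37) + t^(-36) - t^(-35) + t^(-34) - t^(-33) + t^(-32) - t^(-31) + t^(-30) - t^(-29) + t^(-28) - t^(-27) + t^(-26) - t^(-25) + t^(-24) - t^(-23) + t^(-22) - t^(-21) + t^(-20) - t^(-19) + t^(-18) - t^(-17) + t^(-16) + t^(-14):
  (-)t^(-43) = -3.04639e-21
  (+)t^(-42) = 9.13918e-21
  (-)t^(-41) = -2.74175e-20
  (+)t^(-40) = 8.22526e-20
  (-)t^(-39) = -2.46758e-19
  (+)t^(-38) = 7.40274e-19
  (-)t^(-37) = -2.22082e-18
  (+)t^(-36) = 6.66246e-18
  (-)t^(-35) = -1.99874e-17
  (+)t^(-34) = 5.99622e-17
  (-)t^(-33) = -1.79887e-16
  (+)t^(-32) = 5.3966e-16
  (-)t^(-31) = -1.61898e-15
  (+)t^(-30) = 4.85694e-15
  (-)t^(-29) = -1.45708e-14
  (+)t^(-28) = 4.37124e-14
  (-)t^(-27) = -1.31137e-13
  (+)t^(-26) = 3.93412e-13
  (-)t^(-25) = -1.18024e-12
  (+)t^(-24) = 3.54071e-12
  (-)t^(-23) = -1.06221e-11
  (+)t^(-22) = 3.18664e-11
  (-)t^(-21) = -9.55991e-11
  (+)t^(-20) = 2.86797e-10
  (-)t^(-19) = -8.60392e-10
  (+)t^(-18) = 2.58117e-09
  (-)t^(-17) = -7.74352e-09
  (+)t^(-16) = 2.32306e-08
  (+)t^(-14) = 2.09075e-07
Sum = (-3.04639e-21) + (9.13918e-21) + (-2.74175e-20) + (8.22526e-20) + (-2.46758e-19) + (7.40274e-19) + (-2.22082e-18) + (6.66246e-18) + (-1.99874e-17) + (5.99622e-17) + (-1.79887e-16) + (5.3966e-16) + (-1.61898e-15) + (4.85694e-15) + (-1.45708e-14) + (4.37124e-14) + (-1.31137e-13) + (3.93412e-13) + (-1.18024e-12) + (3.54071e-12) + (-1.06221e-11) + (3.18664e-11) + (-9.55991e-11) + (2.86797e-10) + (-8.60392e-10) + (2.58117e-09) + (-7.74352e-09) + (2.32306e-08) + (2.09075e-07)
= 2.26498088e-07
Rounded to 6 significant figures: 2.26498e-07

2.26498e-07


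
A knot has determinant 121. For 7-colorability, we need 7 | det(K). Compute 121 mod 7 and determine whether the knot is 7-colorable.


Step 1: A knot is p-colorable if and only if p divides its determinant.
Step 2: Compute 121 mod 7.
121 = 17 * 7 + 2
Step 3: 121 mod 7 = 2
Step 4: The knot is 7-colorable: no

2


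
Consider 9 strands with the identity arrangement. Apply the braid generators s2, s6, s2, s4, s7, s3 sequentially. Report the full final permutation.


Starting with identity [1, 2, 3, 4, 5, 6, 7, 8, 9].
Apply generators in sequence:
  After s2: [1, 3, 2, 4, 5, 6, 7, 8, 9]
  After s6: [1, 3, 2, 4, 5, 7, 6, 8, 9]
  After s2: [1, 2, 3, 4, 5, 7, 6, 8, 9]
  After s4: [1, 2, 3, 5, 4, 7, 6, 8, 9]
  After s7: [1, 2, 3, 5, 4, 7, 8, 6, 9]
  After s3: [1, 2, 5, 3, 4, 7, 8, 6, 9]
Final permutation: [1, 2, 5, 3, 4, 7, 8, 6, 9]

[1, 2, 5, 3, 4, 7, 8, 6, 9]


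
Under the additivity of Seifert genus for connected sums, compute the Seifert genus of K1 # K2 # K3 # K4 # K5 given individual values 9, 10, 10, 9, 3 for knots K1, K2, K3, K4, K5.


The Seifert genus is additive under connected sum.
Seifert genus(K1 # K2 # K3 # K4 # K5) = (9) + (10) + (10) + (9) + (3)
= 41

41


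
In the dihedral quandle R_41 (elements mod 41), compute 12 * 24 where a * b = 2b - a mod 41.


12 * 24 = 2*24 - 12 mod 41
= 48 - 12 mod 41
= 36 mod 41 = 36

36


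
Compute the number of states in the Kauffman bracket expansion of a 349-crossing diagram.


Each crossing contributes 2 choices (A-smoothing or B-smoothing).
Total states = 2^349 = 1146749307995035755805410447651043470398282494584140561868794419693461438044242404035009276555062843277312

1146749307995035755805410447651043470398282494584140561868794419693461438044242404035009276555062843277312


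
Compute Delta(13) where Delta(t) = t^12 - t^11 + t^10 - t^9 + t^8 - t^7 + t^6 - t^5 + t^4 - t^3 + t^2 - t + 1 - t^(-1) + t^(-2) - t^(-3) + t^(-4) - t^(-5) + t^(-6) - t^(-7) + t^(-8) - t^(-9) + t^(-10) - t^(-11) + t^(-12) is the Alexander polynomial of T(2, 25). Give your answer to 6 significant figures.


Substituting t = 13 into Delta(t) = t^12 - t^11 + t^10 - t^9 + t^8 - t^7 + t^6 - t^5 + t^4 - t^3 + t^2 - t + 1 - t^(-1) + t^(-2) - t^(-3) + t^(-4) - t^(-5) + t^(-6) - t^(-7) + t^(-8) - t^(-9) + t^(-10) - t^(-11) + t^(-12):
Term values: (23298085122481) + (-1792160394037) + (137858491849) + (-10604499373) + (815730721) + (-62748517) + (4826809) + (-371293) + (28561) + (-2197) + (169) + (-13) + (1) + (-0.0769231) + (0.00591716) + (-0.000455166) + (3.50128e-05) + (-2.69329e-06) + (2.07176e-07) + (-1.59366e-08) + (1.22589e-09) + (-9.42996e-11) + (7.25382e-12) + (-5.57986e-13) + (4.2922e-14)
Sum = 2.163393619e+13
Rounded to 6 significant figures: 2.16339e+13

2.16339e+13


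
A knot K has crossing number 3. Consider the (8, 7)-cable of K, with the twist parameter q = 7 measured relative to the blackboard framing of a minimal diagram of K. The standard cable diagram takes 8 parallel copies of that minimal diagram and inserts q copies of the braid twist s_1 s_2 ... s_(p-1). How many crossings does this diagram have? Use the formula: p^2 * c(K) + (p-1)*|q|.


Step 1: Each of the c(K) crossings of the companion diagram becomes p*p = p^2 crossings among the p parallel strands, and each of the |q| twists s_1 s_2 ... s_(p-1) adds (p-1) crossings.
  Crossings = p^2 * c(K) + (p-1)*|q|
Step 2: = 8^2 * 3 + (8-1)*7
Step 3: = 64*3 + 7*7
Step 4: = 192 + 49 = 241

241


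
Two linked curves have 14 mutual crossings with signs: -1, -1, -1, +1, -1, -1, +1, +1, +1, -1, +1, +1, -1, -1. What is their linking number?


Step 1: Count positive crossings: 6
Step 2: Count negative crossings: 8
Step 3: Sum of signs = 6 - 8 = -2
Step 4: Linking number = sum/2 = -2/2 = -1

-1


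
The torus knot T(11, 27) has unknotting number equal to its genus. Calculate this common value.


For a torus knot T(p,q), both the unknotting number and genus equal (p-1)(q-1)/2.
= (11-1)(27-1)/2
= 10*26/2
= 260/2 = 130

130


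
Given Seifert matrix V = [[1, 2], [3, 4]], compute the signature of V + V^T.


Step 1: V + V^T = [[2, 5], [5, 8]]
Step 2: trace = 10, det = -9
Step 3: Discriminant = 10^2 - 4*(-9) = 136
Step 4: Eigenvalues: 10.831, -0.830952
Step 5: Signature = (# positive eigenvalues) - (# negative eigenvalues) = 0

0


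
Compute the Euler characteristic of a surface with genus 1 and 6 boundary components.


chi = 2 - 2g - b
= 2 - 2*1 - 6
= 2 - 2 - 6 = -6

-6


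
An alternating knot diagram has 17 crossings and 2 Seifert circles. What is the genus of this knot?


For alternating knots, g = (c - s + 1)/2.
= (17 - 2 + 1)/2
= 16/2 = 8

8


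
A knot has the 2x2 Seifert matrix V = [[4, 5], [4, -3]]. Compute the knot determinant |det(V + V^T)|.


Step 1: Form V + V^T where V = [[4, 5], [4, -3]]
  V^T = [[4, 4], [5, -3]]
  V + V^T = [[8, 9], [9, -6]]
Step 2: det(V + V^T) = 8*(-6) - 9*9
  = -48 - 81 = -129
Step 3: Knot determinant = |det(V + V^T)| = |-129| = 129

129


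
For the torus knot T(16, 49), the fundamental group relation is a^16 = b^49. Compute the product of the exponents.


The relation is a^16 = b^49.
Product of exponents = 16 * 49
= 784

784


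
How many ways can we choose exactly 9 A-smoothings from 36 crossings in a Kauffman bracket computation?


We choose which 9 of 36 crossings get A-smoothings.
C(36, 9) = 36! / (9! * 27!)
= 94143280

94143280


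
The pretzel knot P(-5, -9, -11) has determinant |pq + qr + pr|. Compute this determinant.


Step 1: Compute pq + qr + pr.
pq = (-5)*(-9) = 45
qr = (-9)*(-11) = 99
pr = (-5)*(-11) = 55
pq + qr + pr = 45 + 99 + 55 = 199
Step 2: Take absolute value.
det(P(-5,-9,-11)) = |199| = 199

199


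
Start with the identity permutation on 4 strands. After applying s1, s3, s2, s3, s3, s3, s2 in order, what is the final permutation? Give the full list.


Starting with identity [1, 2, 3, 4].
Apply generators in sequence:
  After s1: [2, 1, 3, 4]
  After s3: [2, 1, 4, 3]
  After s2: [2, 4, 1, 3]
  After s3: [2, 4, 3, 1]
  After s3: [2, 4, 1, 3]
  After s3: [2, 4, 3, 1]
  After s2: [2, 3, 4, 1]
Final permutation: [2, 3, 4, 1]

[2, 3, 4, 1]


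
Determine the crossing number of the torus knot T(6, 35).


For a torus knot T(p, q) with gcd(p,q)=1,
the crossing number is min(p*(q-1), q*(p-1)).
p*(q-1) = 6*34 = 204
q*(p-1) = 35*5 = 175
min(204, 175) = 175

175


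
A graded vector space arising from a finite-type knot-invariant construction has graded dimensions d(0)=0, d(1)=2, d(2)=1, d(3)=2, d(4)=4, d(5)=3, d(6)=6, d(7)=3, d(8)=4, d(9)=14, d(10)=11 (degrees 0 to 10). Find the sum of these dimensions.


Total dimension = d(0) + d(1) + ... + d(10)
= 0 + 2 + 1 + 2 + 4 + 3 + 6 + 3 + 4 + 14 + 11
= 50

50


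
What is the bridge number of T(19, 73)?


The bridge number of T(p,q) is min(p,q).
min(19, 73) = 19

19


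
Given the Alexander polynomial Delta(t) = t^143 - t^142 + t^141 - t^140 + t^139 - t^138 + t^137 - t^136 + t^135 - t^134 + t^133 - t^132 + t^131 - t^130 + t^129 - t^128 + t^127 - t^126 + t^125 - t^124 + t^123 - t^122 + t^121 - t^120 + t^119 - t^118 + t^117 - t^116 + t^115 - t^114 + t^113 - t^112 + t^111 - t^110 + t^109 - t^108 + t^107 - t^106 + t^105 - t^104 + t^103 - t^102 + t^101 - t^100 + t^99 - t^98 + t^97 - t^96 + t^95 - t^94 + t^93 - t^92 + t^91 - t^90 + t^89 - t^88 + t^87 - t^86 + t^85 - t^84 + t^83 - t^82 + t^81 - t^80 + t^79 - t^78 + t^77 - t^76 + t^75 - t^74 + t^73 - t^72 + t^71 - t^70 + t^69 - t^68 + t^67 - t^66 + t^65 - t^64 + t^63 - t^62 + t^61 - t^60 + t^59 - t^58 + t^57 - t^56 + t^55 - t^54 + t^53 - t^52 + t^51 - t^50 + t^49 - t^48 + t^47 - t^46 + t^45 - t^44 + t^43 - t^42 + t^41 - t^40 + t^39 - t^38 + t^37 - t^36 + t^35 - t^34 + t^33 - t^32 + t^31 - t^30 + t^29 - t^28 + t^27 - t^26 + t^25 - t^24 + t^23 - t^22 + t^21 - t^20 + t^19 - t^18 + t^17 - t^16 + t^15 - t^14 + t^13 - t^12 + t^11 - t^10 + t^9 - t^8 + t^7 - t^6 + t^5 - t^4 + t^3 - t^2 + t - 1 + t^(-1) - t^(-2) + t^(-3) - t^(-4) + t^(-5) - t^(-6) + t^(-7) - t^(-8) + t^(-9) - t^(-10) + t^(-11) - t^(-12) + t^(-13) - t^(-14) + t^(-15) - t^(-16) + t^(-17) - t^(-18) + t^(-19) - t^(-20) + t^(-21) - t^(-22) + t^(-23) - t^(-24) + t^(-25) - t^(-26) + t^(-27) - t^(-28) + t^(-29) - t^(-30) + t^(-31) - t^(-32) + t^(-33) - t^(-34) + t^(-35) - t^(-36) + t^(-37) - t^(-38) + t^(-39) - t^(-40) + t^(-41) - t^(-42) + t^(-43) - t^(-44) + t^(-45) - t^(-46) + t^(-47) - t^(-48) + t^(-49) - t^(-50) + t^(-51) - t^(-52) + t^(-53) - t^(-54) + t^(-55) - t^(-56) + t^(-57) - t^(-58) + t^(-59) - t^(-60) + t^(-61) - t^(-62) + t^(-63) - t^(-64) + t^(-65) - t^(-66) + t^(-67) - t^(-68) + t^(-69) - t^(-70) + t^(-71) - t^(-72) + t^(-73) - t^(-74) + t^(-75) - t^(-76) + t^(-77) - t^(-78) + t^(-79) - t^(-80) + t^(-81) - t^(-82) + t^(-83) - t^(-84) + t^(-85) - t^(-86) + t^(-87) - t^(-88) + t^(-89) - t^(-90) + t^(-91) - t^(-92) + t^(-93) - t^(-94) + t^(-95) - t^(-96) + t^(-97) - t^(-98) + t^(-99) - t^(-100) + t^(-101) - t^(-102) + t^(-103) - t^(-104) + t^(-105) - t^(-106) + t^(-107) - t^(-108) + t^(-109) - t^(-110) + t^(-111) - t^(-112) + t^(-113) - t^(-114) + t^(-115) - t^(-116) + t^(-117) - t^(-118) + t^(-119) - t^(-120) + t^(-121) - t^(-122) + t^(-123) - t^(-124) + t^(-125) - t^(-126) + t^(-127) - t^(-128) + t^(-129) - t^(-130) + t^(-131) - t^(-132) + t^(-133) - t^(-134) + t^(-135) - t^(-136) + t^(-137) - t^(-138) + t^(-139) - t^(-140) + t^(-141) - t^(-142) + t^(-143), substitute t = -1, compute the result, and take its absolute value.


Step 1: The polynomial has 287 terms with alternating signs, exponents from 143 down to -143.
Step 2: Substitute t = -1. The i-th term has coefficient (-1)^i and exponent (m-i),
  so its value is (-1)^i * (-1)^(m-i) = (-1)^m = -1 for every i.
Step 3: All 287 terms equal -1, so Delta(-1) = 287 * (-1) = -287
Step 4: |Delta(-1)| = 287

287


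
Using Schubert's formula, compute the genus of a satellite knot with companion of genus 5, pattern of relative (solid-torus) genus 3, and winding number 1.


Schubert: g(satellite) = g_rel(pattern) + |winding| * g(companion),
where g_rel(pattern) is the genus of the pattern relative to the solid torus.
= 3 + 1 * 5
= 3 + 5 = 8

8


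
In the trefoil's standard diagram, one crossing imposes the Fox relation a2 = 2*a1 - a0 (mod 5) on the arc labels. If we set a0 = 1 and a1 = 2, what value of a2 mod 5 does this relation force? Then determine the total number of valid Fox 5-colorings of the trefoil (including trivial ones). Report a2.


Step 1: Apply the given crossing relation 2*a1 - a0 - a2 = 0 (mod 5).
  a2 = 2*a1 - a0 mod 5
  a2 = 2*2 - 1 mod 5
  a2 = 4 - 1 mod 5
  a2 = 3 mod 5 = 3
Step 2: The trefoil has determinant 3.
  Number of Fox p-colorings (p prime) is p^2 if p = 3, else p.
  Since 5 does not divide 3, only trivial (constant) colorings exist.
  (So the trial a0 = 1, a1 = 2 with a0 != a1 does NOT extend to a valid coloring of the whole trefoil: the other two crossing relations require 3*(a1 - a0) = 0 (mod 5), which fails.)
  Total colorings = 5
Step 3: a2 = 3, total Fox 5-colorings = 5

3


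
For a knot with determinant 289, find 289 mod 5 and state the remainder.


Step 1: A knot is p-colorable if and only if p divides its determinant.
Step 2: Compute 289 mod 5.
289 = 57 * 5 + 4
Step 3: 289 mod 5 = 4
Step 4: The knot is 5-colorable: no

4


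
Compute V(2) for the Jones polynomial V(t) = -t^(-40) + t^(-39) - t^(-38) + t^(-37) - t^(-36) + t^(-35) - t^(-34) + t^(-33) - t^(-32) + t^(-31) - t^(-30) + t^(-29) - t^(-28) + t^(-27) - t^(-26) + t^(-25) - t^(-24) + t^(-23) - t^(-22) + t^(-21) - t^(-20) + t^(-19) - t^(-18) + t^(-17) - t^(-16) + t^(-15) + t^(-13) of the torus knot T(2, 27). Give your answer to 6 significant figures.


Substituting t = 2 into V(t) = -t^(-40) + t^(-39) - t^(-38) + t^(-37) - t^(-36) + t^(-35) - t^(-34) + t^(-33) - t^(-32) + t^(-31) - t^(-30) + t^(-29) - t^(-28) + t^(-27) - t^(-26) + t^(-25) - t^(-24) + t^(-23) - t^(-22) + t^(-21) - t^(-20) + t^(-19) - t^(-18) + t^(-17) - t^(-16) + t^(-15) + t^(-13):
  (-)t^(-40) = -9.09495e-13
  (+)t^(-39) = 1.81899e-12
  (-)t^(-38) = -3.63798e-12
  (+)t^(-37) = 7.27596e-12
  (-)t^(-36) = -1.45519e-11
  (+)t^(-35) = 2.91038e-11
  (-)t^(-34) = -5.82077e-11
  (+)t^(-33) = 1.16415e-10
  (-)t^(-32) = -2.32831e-10
  (+)t^(-31) = 4.65661e-10
  (-)t^(-30) = -9.31323e-10
  (+)t^(-29) = 1.86265e-09
  (-)t^(-28) = -3.72529e-09
  (+)t^(-27) = 7.45058e-09
  (-)t^(-26) = -1.49012e-08
  (+)t^(-25) = 2.98023e-08
  (-)t^(-24) = -5.96046e-08
  (+)t^(-23) = 1.19209e-07
  (-)t^(-22) = -2.38419e-07
  (+)t^(-21) = 4.76837e-07
  (-)t^(-20) = -9.53674e-07
  (+)t^(-19) = 1.90735e-06
  (-)t^(-18) = -3.8147e-06
  (+)t^(-17) = 7.62939e-06
  (-)t^(-16) = -1.52588e-05
  (+)t^(-15) = 3.05176e-05
  (+)t^(-13) = 0.00012207
Sum = (-9.09495e-13) + (1.81899e-12) + (-3.63798e-12) + (7.27596e-12) + (-1.45519e-11) + (2.91038e-11) + (-5.82077e-11) + (1.16415e-10) + (-2.32831e-10) + (4.65661e-10) + (-9.31323e-10) + (1.86265e-09) + (-3.72529e-09) + (7.45058e-09) + (-1.49012e-08) + (2.98023e-08) + (-5.96046e-08) + (1.19209e-07) + (-2.38419e-07) + (4.76837e-07) + (-9.53674e-07) + (1.90735e-06) + (-3.8147e-06) + (7.62939e-06) + (-1.52588e-05) + (3.05176e-05) + (0.00012207)
= 0.0001424153643
Rounded to 6 significant figures: 0.000142415

0.000142415


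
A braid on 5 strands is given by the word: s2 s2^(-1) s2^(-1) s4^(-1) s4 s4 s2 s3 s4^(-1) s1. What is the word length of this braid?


The word length counts the number of generators (including inverses).
Listing each generator: s2, s2^(-1), s2^(-1), s4^(-1), s4, s4, s2, s3, s4^(-1), s1
There are 10 generators in this braid word.

10


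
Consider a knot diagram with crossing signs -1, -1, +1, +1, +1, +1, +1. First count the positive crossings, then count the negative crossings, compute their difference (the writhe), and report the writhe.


Step 1: Count positive crossings (+1).
Positive crossings: 5
Step 2: Count negative crossings (-1).
Negative crossings: 2
Step 3: Writhe = (positive) - (negative)
w = 5 - 2 = 3
Step 4: |w| = 3, and w is positive

3


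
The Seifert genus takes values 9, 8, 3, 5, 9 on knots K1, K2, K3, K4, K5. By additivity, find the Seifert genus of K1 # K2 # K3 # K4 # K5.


The Seifert genus is additive under connected sum.
Seifert genus(K1 # K2 # K3 # K4 # K5) = (9) + (8) + (3) + (5) + (9)
= 34

34


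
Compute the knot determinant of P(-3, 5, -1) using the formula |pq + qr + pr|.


Step 1: Compute pq + qr + pr.
pq = (-3)*5 = -15
qr = 5*(-1) = -5
pr = (-3)*(-1) = 3
pq + qr + pr = -15 + (-5) + 3 = -17
Step 2: Take absolute value.
det(P(-3,5,-1)) = |-17| = 17

17


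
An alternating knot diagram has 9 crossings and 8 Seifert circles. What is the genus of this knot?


For alternating knots, g = (c - s + 1)/2.
= (9 - 8 + 1)/2
= 2/2 = 1

1


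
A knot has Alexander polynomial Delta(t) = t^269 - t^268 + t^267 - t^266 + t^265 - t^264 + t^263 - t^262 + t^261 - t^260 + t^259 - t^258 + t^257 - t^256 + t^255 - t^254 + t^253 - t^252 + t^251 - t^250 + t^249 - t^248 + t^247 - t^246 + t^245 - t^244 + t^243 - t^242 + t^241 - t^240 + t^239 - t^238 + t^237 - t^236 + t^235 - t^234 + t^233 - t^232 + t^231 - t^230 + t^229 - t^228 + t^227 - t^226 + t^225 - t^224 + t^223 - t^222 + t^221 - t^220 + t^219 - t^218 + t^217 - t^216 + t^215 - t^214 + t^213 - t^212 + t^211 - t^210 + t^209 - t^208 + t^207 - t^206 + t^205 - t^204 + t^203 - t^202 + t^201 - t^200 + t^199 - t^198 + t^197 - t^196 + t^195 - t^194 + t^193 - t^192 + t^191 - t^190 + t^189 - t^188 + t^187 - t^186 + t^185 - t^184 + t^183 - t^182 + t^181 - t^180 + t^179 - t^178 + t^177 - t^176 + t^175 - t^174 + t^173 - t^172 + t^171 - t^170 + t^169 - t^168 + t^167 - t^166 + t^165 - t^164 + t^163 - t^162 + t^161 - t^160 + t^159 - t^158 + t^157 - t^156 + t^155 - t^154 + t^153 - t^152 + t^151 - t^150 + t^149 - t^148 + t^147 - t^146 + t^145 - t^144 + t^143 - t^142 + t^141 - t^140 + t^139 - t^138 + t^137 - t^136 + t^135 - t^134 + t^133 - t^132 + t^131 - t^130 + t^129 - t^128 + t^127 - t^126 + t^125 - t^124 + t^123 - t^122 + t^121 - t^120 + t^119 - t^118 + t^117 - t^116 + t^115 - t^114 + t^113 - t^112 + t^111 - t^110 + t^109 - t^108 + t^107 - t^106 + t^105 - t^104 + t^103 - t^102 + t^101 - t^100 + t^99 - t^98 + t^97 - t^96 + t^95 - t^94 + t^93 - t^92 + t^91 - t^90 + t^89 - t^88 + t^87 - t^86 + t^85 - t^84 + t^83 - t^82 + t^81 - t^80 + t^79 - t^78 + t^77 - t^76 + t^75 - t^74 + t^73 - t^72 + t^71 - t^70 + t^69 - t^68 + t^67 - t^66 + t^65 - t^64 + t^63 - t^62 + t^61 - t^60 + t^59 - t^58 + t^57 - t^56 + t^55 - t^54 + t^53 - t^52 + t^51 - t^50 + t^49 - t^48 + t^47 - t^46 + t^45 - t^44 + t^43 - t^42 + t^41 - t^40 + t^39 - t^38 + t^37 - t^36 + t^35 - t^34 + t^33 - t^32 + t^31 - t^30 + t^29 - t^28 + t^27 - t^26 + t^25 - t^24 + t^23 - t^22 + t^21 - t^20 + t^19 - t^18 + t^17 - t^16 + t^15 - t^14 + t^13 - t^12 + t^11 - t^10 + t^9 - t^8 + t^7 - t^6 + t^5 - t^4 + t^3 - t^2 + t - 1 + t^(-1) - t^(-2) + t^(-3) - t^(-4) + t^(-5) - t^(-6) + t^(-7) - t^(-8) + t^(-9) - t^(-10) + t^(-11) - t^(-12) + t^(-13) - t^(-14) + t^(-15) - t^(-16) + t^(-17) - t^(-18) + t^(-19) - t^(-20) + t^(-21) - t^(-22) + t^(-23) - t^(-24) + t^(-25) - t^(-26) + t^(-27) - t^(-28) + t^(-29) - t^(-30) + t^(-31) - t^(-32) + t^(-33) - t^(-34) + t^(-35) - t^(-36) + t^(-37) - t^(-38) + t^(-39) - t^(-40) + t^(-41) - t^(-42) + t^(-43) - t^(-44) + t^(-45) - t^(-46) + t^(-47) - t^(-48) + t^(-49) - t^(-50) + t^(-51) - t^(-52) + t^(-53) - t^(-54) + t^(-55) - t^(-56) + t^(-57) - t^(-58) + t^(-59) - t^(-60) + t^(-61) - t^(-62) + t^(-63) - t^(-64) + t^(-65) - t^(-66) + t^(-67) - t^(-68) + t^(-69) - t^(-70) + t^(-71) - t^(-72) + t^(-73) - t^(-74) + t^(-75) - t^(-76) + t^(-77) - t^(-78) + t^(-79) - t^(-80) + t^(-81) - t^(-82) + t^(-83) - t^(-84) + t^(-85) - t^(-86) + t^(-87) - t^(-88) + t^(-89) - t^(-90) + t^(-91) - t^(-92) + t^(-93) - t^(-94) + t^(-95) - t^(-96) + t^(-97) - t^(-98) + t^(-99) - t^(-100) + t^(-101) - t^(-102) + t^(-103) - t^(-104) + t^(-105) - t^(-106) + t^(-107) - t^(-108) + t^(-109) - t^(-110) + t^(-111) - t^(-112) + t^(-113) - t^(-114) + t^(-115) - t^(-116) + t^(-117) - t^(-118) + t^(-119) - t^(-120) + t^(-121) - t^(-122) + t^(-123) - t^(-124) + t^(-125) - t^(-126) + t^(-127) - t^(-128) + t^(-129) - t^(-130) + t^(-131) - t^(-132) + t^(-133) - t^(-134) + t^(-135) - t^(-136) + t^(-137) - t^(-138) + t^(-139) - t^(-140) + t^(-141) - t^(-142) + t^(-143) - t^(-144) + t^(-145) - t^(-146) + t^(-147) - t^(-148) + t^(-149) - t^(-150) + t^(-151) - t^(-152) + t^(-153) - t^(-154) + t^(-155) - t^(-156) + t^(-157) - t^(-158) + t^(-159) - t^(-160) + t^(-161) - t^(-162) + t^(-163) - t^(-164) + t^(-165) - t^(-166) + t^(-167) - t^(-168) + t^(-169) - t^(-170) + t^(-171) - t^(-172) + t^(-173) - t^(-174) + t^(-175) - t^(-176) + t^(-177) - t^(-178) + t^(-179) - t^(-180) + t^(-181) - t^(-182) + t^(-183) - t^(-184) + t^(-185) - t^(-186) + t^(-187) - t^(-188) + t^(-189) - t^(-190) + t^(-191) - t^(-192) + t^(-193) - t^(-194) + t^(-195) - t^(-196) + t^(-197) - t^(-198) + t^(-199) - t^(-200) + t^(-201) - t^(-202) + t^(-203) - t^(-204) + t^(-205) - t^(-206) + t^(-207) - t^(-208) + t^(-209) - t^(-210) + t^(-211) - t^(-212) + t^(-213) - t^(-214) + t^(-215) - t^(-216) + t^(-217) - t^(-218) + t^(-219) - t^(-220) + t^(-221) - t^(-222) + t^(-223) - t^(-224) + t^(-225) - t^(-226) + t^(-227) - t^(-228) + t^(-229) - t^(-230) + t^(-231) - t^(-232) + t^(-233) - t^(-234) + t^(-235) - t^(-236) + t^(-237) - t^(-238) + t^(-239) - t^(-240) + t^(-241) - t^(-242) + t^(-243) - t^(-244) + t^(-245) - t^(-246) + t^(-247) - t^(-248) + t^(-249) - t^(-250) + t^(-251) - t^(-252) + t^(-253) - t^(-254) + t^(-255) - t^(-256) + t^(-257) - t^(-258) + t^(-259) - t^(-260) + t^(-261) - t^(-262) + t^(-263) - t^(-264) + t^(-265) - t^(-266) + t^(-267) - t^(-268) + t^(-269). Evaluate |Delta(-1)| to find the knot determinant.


Step 1: The polynomial has 539 terms with alternating signs, exponents from 269 down to -269.
Step 2: Substitute t = -1. The i-th term has coefficient (-1)^i and exponent (m-i),
  so its value is (-1)^i * (-1)^(m-i) = (-1)^m = -1 for every i.
Step 3: All 539 terms equal -1, so Delta(-1) = 539 * (-1) = -539
Step 4: |Delta(-1)| = 539

539


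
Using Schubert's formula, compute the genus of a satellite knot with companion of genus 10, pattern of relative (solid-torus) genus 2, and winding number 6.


Schubert: g(satellite) = g_rel(pattern) + |winding| * g(companion),
where g_rel(pattern) is the genus of the pattern relative to the solid torus.
= 2 + 6 * 10
= 2 + 60 = 62

62


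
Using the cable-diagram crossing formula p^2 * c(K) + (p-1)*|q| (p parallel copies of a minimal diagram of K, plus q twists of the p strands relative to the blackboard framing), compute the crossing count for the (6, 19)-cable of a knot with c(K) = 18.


Step 1: Each of the c(K) crossings of the companion diagram becomes p*p = p^2 crossings among the p parallel strands, and each of the |q| twists s_1 s_2 ... s_(p-1) adds (p-1) crossings.
  Crossings = p^2 * c(K) + (p-1)*|q|
Step 2: = 6^2 * 18 + (6-1)*19
Step 3: = 36*18 + 5*19
Step 4: = 648 + 95 = 743

743


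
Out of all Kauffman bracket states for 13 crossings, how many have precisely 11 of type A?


We choose which 11 of 13 crossings get A-smoothings.
C(13, 11) = 13! / (11! * 2!)
= 78

78


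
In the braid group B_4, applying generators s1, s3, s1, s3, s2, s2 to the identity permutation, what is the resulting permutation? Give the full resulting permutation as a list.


Starting with identity [1, 2, 3, 4].
Apply generators in sequence:
  After s1: [2, 1, 3, 4]
  After s3: [2, 1, 4, 3]
  After s1: [1, 2, 4, 3]
  After s3: [1, 2, 3, 4]
  After s2: [1, 3, 2, 4]
  After s2: [1, 2, 3, 4]
Final permutation: [1, 2, 3, 4]

[1, 2, 3, 4]


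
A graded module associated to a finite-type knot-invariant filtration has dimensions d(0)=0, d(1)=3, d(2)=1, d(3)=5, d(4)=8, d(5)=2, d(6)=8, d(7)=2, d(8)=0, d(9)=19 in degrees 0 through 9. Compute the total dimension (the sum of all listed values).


Total dimension = d(0) + d(1) + ... + d(9)
= 0 + 3 + 1 + 5 + 8 + 2 + 8 + 2 + 0 + 19
= 48

48


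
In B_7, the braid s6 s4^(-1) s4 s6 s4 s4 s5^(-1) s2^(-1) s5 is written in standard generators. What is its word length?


The word length counts the number of generators (including inverses).
Listing each generator: s6, s4^(-1), s4, s6, s4, s4, s5^(-1), s2^(-1), s5
There are 9 generators in this braid word.

9


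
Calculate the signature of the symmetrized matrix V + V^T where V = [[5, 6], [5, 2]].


Step 1: V + V^T = [[10, 11], [11, 4]]
Step 2: trace = 14, det = -81
Step 3: Discriminant = 14^2 - 4*(-81) = 520
Step 4: Eigenvalues: 18.4018, -4.40175
Step 5: Signature = (# positive eigenvalues) - (# negative eigenvalues) = 0

0


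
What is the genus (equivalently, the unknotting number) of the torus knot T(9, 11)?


For a torus knot T(p,q), both the unknotting number and genus equal (p-1)(q-1)/2.
= (9-1)(11-1)/2
= 8*10/2
= 80/2 = 40

40


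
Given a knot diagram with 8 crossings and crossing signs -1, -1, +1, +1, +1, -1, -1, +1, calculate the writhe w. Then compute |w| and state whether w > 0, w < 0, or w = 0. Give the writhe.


Step 1: Count positive crossings (+1).
Positive crossings: 4
Step 2: Count negative crossings (-1).
Negative crossings: 4
Step 3: Writhe = (positive) - (negative)
w = 4 - 4 = 0
Step 4: |w| = 0, and w is zero

0


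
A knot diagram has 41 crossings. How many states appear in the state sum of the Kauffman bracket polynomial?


Each crossing contributes 2 choices (A-smoothing or B-smoothing).
Total states = 2^41 = 2199023255552

2199023255552


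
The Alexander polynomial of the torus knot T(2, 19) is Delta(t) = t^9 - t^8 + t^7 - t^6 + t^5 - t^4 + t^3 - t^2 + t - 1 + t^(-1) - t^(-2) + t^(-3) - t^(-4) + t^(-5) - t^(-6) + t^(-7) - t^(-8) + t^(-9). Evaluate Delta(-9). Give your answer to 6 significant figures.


Substituting t = -9 into Delta(t) = t^9 - t^8 + t^7 - t^6 + t^5 - t^4 + t^3 - t^2 + t - 1 + t^(-1) - t^(-2) + t^(-3) - t^(-4) + t^(-5) - t^(-6) + t^(-7) - t^(-8) + t^(-9):
Term values: (-387420489) + (-43046721) + (-4782969) + (-531441) + (-59049) + (-6561) + (-729) + (-81) + (-9) + (-1) + (-0.111111) + (-0.0123457) + (-0.00137174) + (-0.000152416) + (-1.69351e-05) + (-1.88168e-06) + (-2.09075e-07) + (-2.32306e-08) + (-2.58117e-09)
Sum = -435848050.1
Rounded to 6 significant figures: -4.35848e+08

-4.35848e+08


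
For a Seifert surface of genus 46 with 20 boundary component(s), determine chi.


chi = 2 - 2g - b
= 2 - 2*46 - 20
= 2 - 92 - 20 = -110

-110


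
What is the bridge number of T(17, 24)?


The bridge number of T(p,q) is min(p,q).
min(17, 24) = 17

17


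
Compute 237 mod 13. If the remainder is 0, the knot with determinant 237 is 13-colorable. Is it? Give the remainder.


Step 1: A knot is p-colorable if and only if p divides its determinant.
Step 2: Compute 237 mod 13.
237 = 18 * 13 + 3
Step 3: 237 mod 13 = 3
Step 4: The knot is 13-colorable: no

3


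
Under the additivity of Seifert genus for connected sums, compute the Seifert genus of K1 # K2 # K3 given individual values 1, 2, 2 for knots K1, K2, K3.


The Seifert genus is additive under connected sum.
Seifert genus(K1 # K2 # K3) = (1) + (2) + (2)
= 5

5


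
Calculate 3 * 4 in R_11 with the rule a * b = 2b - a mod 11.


3 * 4 = 2*4 - 3 mod 11
= 8 - 3 mod 11
= 5 mod 11 = 5

5


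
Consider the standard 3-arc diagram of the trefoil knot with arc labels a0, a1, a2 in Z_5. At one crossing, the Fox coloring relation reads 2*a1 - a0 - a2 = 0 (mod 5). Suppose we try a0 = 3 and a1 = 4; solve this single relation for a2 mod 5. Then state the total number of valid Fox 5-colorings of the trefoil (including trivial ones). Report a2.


Step 1: Apply the given crossing relation 2*a1 - a0 - a2 = 0 (mod 5).
  a2 = 2*a1 - a0 mod 5
  a2 = 2*4 - 3 mod 5
  a2 = 8 - 3 mod 5
  a2 = 5 mod 5 = 0
Step 2: The trefoil has determinant 3.
  Number of Fox p-colorings (p prime) is p^2 if p = 3, else p.
  Since 5 does not divide 3, only trivial (constant) colorings exist.
  (So the trial a0 = 3, a1 = 4 with a0 != a1 does NOT extend to a valid coloring of the whole trefoil: the other two crossing relations require 3*(a1 - a0) = 0 (mod 5), which fails.)
  Total colorings = 5
Step 3: a2 = 0, total Fox 5-colorings = 5

0


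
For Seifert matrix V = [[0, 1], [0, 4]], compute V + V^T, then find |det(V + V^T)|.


Step 1: Form V + V^T where V = [[0, 1], [0, 4]]
  V^T = [[0, 0], [1, 4]]
  V + V^T = [[0, 1], [1, 8]]
Step 2: det(V + V^T) = 0*8 - 1*1
  = 0 - 1 = -1
Step 3: Knot determinant = |det(V + V^T)| = |-1| = 1

1


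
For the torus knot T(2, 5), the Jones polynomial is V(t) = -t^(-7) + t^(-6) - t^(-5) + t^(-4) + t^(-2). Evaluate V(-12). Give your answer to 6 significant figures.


Substituting t = -12 into V(t) = -t^(-7) + t^(-6) - t^(-5) + t^(-4) + t^(-2):
  (-)t^(-7) = 2.79082e-08
  (+)t^(-6) = 3.34898e-07
  (-)t^(-5) = 4.01878e-06
  (+)t^(-4) = 4.82253e-05
  (+)t^(-2) = 0.00694444
Sum = (2.79082e-08) + (3.34898e-07) + (4.01878e-06) + (4.82253e-05) + (0.00694444)
= 0.006997051335
Rounded to 6 significant figures: 0.00699705

0.00699705


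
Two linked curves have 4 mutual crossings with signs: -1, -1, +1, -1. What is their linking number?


Step 1: Count positive crossings: 1
Step 2: Count negative crossings: 3
Step 3: Sum of signs = 1 - 3 = -2
Step 4: Linking number = sum/2 = -2/2 = -1

-1


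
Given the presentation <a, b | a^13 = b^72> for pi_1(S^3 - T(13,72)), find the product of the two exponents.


The relation is a^13 = b^72.
Product of exponents = 13 * 72
= 936

936


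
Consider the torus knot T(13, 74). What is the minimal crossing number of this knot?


For a torus knot T(p, q) with gcd(p,q)=1,
the crossing number is min(p*(q-1), q*(p-1)).
p*(q-1) = 13*73 = 949
q*(p-1) = 74*12 = 888
min(949, 888) = 888

888


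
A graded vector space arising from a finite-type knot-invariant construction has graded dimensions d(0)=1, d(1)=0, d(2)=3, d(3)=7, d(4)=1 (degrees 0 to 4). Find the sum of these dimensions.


Total dimension = d(0) + d(1) + ... + d(4)
= 1 + 0 + 3 + 7 + 1
= 12

12


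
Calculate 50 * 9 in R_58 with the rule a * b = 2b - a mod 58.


50 * 9 = 2*9 - 50 mod 58
= 18 - 50 mod 58
= -32 mod 58 = 26

26


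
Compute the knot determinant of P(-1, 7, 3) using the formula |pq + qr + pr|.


Step 1: Compute pq + qr + pr.
pq = (-1)*7 = -7
qr = 7*3 = 21
pr = (-1)*3 = -3
pq + qr + pr = -7 + 21 + (-3) = 11
Step 2: Take absolute value.
det(P(-1,7,3)) = |11| = 11

11


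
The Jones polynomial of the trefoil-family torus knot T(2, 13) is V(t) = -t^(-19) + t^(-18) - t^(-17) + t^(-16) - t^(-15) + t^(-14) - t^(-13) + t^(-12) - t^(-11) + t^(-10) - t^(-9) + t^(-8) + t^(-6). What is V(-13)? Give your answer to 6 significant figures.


Substituting t = -13 into V(t) = -t^(-19) + t^(-18) - t^(-17) + t^(-16) - t^(-15) + t^(-14) - t^(-13) + t^(-12) - t^(-11) + t^(-10) - t^(-9) + t^(-8) + t^(-6):
  (-)t^(-19) = 6.84032e-22
  (+)t^(-18) = 8.89241e-21
  (-)t^(-17) = 1.15601e-19
  (+)t^(-16) = 1.50282e-18
  (-)t^(-15) = 1.95366e-17
  (+)t^(-14) = 2.53976e-16
  (-)t^(-13) = 3.30169e-15
  (+)t^(-12) = 4.2922e-14
  (-)t^(-11) = 5.57986e-13
  (+)t^(-10) = 7.25382e-12
  (-)t^(-9) = 9.42996e-11
  (+)t^(-8) = 1.22589e-09
  (+)t^(-6) = 2.07176e-07
Sum = (6.84032e-22) + (8.89241e-21) + (1.15601e-19) + (1.50282e-18) + (1.95366e-17) + (2.53976e-16) + (3.30169e-15) + (4.2922e-14) + (5.57986e-13) + (7.25382e-12) + (9.42996e-11) + (1.22589e-09) + (2.07176e-07)
= 2.085042637e-07
Rounded to 6 significant figures: 2.08504e-07

2.08504e-07


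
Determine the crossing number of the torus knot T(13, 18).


For a torus knot T(p, q) with gcd(p,q)=1,
the crossing number is min(p*(q-1), q*(p-1)).
p*(q-1) = 13*17 = 221
q*(p-1) = 18*12 = 216
min(221, 216) = 216

216


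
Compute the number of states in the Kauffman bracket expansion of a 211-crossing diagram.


Each crossing contributes 2 choices (A-smoothing or B-smoothing).
Total states = 2^211 = 3291009114642412084309938365114701009965471731267159726697218048

3291009114642412084309938365114701009965471731267159726697218048


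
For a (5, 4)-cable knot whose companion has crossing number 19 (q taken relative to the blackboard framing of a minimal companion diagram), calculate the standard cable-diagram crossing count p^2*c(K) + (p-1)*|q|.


Step 1: Each of the c(K) crossings of the companion diagram becomes p*p = p^2 crossings among the p parallel strands, and each of the |q| twists s_1 s_2 ... s_(p-1) adds (p-1) crossings.
  Crossings = p^2 * c(K) + (p-1)*|q|
Step 2: = 5^2 * 19 + (5-1)*4
Step 3: = 25*19 + 4*4
Step 4: = 475 + 16 = 491

491


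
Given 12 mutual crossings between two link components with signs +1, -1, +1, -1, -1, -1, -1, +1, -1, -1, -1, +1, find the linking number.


Step 1: Count positive crossings: 4
Step 2: Count negative crossings: 8
Step 3: Sum of signs = 4 - 8 = -4
Step 4: Linking number = sum/2 = -4/2 = -2

-2
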